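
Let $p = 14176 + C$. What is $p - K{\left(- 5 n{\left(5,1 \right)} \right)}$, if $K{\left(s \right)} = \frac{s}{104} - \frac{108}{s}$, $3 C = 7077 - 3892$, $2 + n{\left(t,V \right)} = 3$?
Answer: $\frac{23737139}{1560} \approx 15216.0$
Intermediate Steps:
$n{\left(t,V \right)} = 1$ ($n{\left(t,V \right)} = -2 + 3 = 1$)
$C = \frac{3185}{3}$ ($C = \frac{7077 - 3892}{3} = \frac{1}{3} \cdot 3185 = \frac{3185}{3} \approx 1061.7$)
$K{\left(s \right)} = - \frac{108}{s} + \frac{s}{104}$ ($K{\left(s \right)} = s \frac{1}{104} - \frac{108}{s} = \frac{s}{104} - \frac{108}{s} = - \frac{108}{s} + \frac{s}{104}$)
$p = \frac{45713}{3}$ ($p = 14176 + \frac{3185}{3} = \frac{45713}{3} \approx 15238.0$)
$p - K{\left(- 5 n{\left(5,1 \right)} \right)} = \frac{45713}{3} - \left(- \frac{108}{\left(-5\right) 1} + \frac{\left(-5\right) 1}{104}\right) = \frac{45713}{3} - \left(- \frac{108}{-5} + \frac{1}{104} \left(-5\right)\right) = \frac{45713}{3} - \left(\left(-108\right) \left(- \frac{1}{5}\right) - \frac{5}{104}\right) = \frac{45713}{3} - \left(\frac{108}{5} - \frac{5}{104}\right) = \frac{45713}{3} - \frac{11207}{520} = \frac{23737139}{1560}$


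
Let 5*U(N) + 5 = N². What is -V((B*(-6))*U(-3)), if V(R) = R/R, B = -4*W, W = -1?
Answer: -1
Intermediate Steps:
B = 4 (B = -4*(-1) = 4)
U(N) = -1 + N²/5
V(R) = 1
-V((B*(-6))*U(-3)) = -1*1 = -1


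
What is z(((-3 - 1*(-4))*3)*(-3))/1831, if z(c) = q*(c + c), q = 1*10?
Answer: -180/1831 ≈ -0.098307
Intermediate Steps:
q = 10
z(c) = 20*c (z(c) = 10*(c + c) = 10*(2*c) = 20*c)
z(((-3 - 1*(-4))*3)*(-3))/1831 = (20*(((-3 - 1*(-4))*3)*(-3)))/1831 = (20*(((-3 + 4)*3)*(-3)))*(1/1831) = (20*((1*3)*(-3)))*(1/1831) = (20*(3*(-3)))*(1/1831) = (20*(-9))*(1/1831) = -180*1/1831 = -180/1831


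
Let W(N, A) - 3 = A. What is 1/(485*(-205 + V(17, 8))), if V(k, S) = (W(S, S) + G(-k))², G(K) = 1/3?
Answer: -9/334165 ≈ -2.6933e-5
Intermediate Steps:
W(N, A) = 3 + A
G(K) = ⅓
V(k, S) = (10/3 + S)² (V(k, S) = ((3 + S) + ⅓)² = (10/3 + S)²)
1/(485*(-205 + V(17, 8))) = 1/(485*(-205 + (10 + 3*8)²/9)) = 1/(485*(-205 + (10 + 24)²/9)) = 1/(485*(-205 + (⅑)*34²)) = 1/(485*(-205 + (⅑)*1156)) = 1/(485*(-205 + 1156/9)) = 1/(485*(-689/9)) = 1/(-334165/9) = -9/334165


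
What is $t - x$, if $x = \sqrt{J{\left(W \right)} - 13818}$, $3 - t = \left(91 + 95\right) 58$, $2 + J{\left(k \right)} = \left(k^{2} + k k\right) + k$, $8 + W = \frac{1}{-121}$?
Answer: $-10785 - \frac{i \sqrt{200577947}}{121} \approx -10785.0 - 117.05 i$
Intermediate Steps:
$W = - \frac{969}{121}$ ($W = -8 + \frac{1}{-121} = -8 - \frac{1}{121} = - \frac{969}{121} \approx -8.0083$)
$J{\left(k \right)} = -2 + k + 2 k^{2}$ ($J{\left(k \right)} = -2 + \left(\left(k^{2} + k k\right) + k\right) = -2 + \left(\left(k^{2} + k^{2}\right) + k\right) = -2 + \left(2 k^{2} + k\right) = -2 + \left(k + 2 k^{2}\right) = -2 + k + 2 k^{2}$)
$t = -10785$ ($t = 3 - \left(91 + 95\right) 58 = 3 - 186 \cdot 58 = 3 - 10788 = -10785$)
$x = \frac{i \sqrt{200577947}}{121}$ ($x = \sqrt{\left(-2 - \frac{969}{121} + 2 \left(- \frac{969}{121}\right)^{2}\right) - 13818} = \sqrt{\left(-2 - \frac{969}{121} + 2 \cdot \frac{938961}{14641}\right) - 13818} = \sqrt{\left(-2 - \frac{969}{121} + \frac{1877922}{14641}\right) - 13818} = \sqrt{\frac{1731391}{14641} - 13818} = \sqrt{- \frac{200577947}{14641}} = \frac{i \sqrt{200577947}}{121} \approx 117.05 i$)
$t - x = -10785 - \frac{i \sqrt{200577947}}{121}$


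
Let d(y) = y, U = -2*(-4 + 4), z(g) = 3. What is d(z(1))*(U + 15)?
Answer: 45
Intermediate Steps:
U = 0 (U = -2*0 = 0)
d(z(1))*(U + 15) = 3*(0 + 15) = 3*15 = 45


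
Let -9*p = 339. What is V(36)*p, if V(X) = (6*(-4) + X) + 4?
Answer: -1808/3 ≈ -602.67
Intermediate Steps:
p = -113/3 (p = -1/9*339 = -113/3 ≈ -37.667)
V(X) = -20 + X (V(X) = (-24 + X) + 4 = -20 + X)
V(36)*p = (-20 + 36)*(-113/3) = 16*(-113/3) = -1808/3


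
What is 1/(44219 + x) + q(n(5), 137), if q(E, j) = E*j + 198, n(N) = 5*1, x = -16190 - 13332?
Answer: 12977452/14697 ≈ 883.00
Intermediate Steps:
x = -29522
n(N) = 5
q(E, j) = 198 + E*j
1/(44219 + x) + q(n(5), 137) = 1/(44219 - 29522) + (198 + 5*137) = 1/14697 + (198 + 685) = 1/14697 + 883 = 12977452/14697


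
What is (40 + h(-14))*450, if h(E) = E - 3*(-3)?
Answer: 15750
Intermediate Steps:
h(E) = 9 + E (h(E) = E + 9 = 9 + E)
(40 + h(-14))*450 = (40 + (9 - 14))*450 = (40 - 5)*450 = 35*450 = 15750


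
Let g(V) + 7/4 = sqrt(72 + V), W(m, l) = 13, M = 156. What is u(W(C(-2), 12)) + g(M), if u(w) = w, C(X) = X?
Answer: 45/4 + 2*sqrt(57) ≈ 26.350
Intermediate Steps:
g(V) = -7/4 + sqrt(72 + V)
u(W(C(-2), 12)) + g(M) = 13 + (-7/4 + sqrt(72 + 156)) = 13 + (-7/4 + sqrt(228)) = 13 + (-7/4 + 2*sqrt(57)) = 45/4 + 2*sqrt(57)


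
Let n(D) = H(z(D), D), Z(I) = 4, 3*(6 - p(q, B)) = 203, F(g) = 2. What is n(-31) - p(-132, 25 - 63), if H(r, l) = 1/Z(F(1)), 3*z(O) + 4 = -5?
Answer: 743/12 ≈ 61.917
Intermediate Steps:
p(q, B) = -185/3 (p(q, B) = 6 - 1/3*203 = 6 - 203/3 = -185/3)
z(O) = -3 (z(O) = -4/3 + (1/3)*(-5) = -4/3 - 5/3 = -3)
H(r, l) = 1/4
n(D) = 1/4
n(-31) - p(-132, 25 - 63) = 1/4 - 1*(-185/3) = 1/4 + 185/3 = 743/12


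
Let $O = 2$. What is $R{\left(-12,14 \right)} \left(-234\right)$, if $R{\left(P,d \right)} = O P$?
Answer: $5616$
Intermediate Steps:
$R{\left(P,d \right)} = 2 P$
$R{\left(-12,14 \right)} \left(-234\right) = 2 \left(-12\right) \left(-234\right) = \left(-24\right) \left(-234\right) = 5616$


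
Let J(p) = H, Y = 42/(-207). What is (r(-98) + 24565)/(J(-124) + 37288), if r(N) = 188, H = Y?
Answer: 1707957/2572858 ≈ 0.66384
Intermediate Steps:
Y = -14/69 (Y = 42*(-1/207) = -14/69 ≈ -0.20290)
H = -14/69 ≈ -0.20290
J(p) = -14/69
(r(-98) + 24565)/(J(-124) + 37288) = (188 + 24565)/(-14/69 + 37288) = 24753/(2572858/69) = 24753*(69/2572858) = 1707957/2572858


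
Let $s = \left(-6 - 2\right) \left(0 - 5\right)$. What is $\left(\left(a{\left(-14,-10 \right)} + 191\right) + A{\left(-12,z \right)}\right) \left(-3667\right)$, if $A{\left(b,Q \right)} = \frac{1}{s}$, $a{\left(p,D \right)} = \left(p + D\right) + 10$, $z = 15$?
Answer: $- \frac{25966027}{40} \approx -6.4915 \cdot 10^{5}$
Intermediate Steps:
$s = 40$ ($s = \left(-8\right) \left(-5\right) = 40$)
$a{\left(p,D \right)} = 10 + D + p$ ($a{\left(p,D \right)} = \left(D + p\right) + 10 = 10 + D + p$)
$A{\left(b,Q \right)} = \frac{1}{40}$
$\left(\left(a{\left(-14,-10 \right)} + 191\right) + A{\left(-12,z \right)}\right) \left(-3667\right) = \left(\left(\left(10 - 10 - 14\right) + 191\right) + \frac{1}{40}\right) \left(-3667\right) = \left(\left(-14 + 191\right) + \frac{1}{40}\right) \left(-3667\right) = \left(177 + \frac{1}{40}\right) \left(-3667\right) = \frac{7081}{40} \left(-3667\right) = - \frac{25966027}{40}$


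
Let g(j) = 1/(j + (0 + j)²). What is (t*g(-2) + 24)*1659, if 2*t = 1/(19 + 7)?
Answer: 4142523/104 ≈ 39832.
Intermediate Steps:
t = 1/52 (t = 1/(2*(19 + 7)) = (½)/26 = (½)*(1/26) = 1/52 ≈ 0.019231)
g(j) = 1/(j + j²)
(t*g(-2) + 24)*1659 = ((1/((-2)*(1 - 2)))/52 + 24)*1659 = ((-½/(-1))/52 + 24)*1659 = ((-½*(-1))/52 + 24)*1659 = ((1/52)*(½) + 24)*1659 = (1/104 + 24)*1659 = (2497/104)*1659 = 4142523/104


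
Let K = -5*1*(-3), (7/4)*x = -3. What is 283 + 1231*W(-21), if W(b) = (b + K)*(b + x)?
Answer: 1176355/7 ≈ 1.6805e+5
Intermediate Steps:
x = -12/7 (x = (4/7)*(-3) = -12/7 ≈ -1.7143)
K = 15 (K = -5*(-3) = 15)
W(b) = (15 + b)*(-12/7 + b) (W(b) = (b + 15)*(b - 12/7) = (15 + b)*(-12/7 + b))
283 + 1231*W(-21) = 283 + 1231*(-180/7 + (-21)² + (93/7)*(-21)) = 283 + 1231*(-180/7 + 441 - 279) = 283 + 1231*(954/7) = 283 + 1174374/7 = 1176355/7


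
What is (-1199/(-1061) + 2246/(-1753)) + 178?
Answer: 330786915/1859933 ≈ 177.85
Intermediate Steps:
(-1199/(-1061) + 2246/(-1753)) + 178 = (-1199*(-1/1061) + 2246*(-1/1753)) + 178 = (1199/1061 - 2246/1753) + 178 = -281159/1859933 + 178 = 330786915/1859933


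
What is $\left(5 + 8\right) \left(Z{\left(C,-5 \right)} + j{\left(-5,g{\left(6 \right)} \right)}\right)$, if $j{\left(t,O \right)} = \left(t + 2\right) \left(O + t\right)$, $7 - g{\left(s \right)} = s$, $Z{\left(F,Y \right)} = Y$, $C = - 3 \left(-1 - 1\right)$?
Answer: $91$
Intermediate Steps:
$C = 6$ ($C = \left(-3\right) \left(-2\right) = 6$)
$g{\left(s \right)} = 7 - s$
$j{\left(t,O \right)} = \left(2 + t\right) \left(O + t\right)$
$\left(5 + 8\right) \left(Z{\left(C,-5 \right)} + j{\left(-5,g{\left(6 \right)} \right)}\right) = \left(5 + 8\right) \left(-5 + \left(\left(-5\right)^{2} + 2 \left(7 - 6\right) + 2 \left(-5\right) + \left(7 - 6\right) \left(-5\right)\right)\right) = 13 \left(-5 + \left(25 + 2 \left(7 - 6\right) - 10 + \left(7 - 6\right) \left(-5\right)\right)\right) = 13 \left(-5 + \left(25 + 2 \cdot 1 - 10 + 1 \left(-5\right)\right)\right) = 13 \left(-5 + \left(25 + 2 - 10 - 5\right)\right) = 13 \left(-5 + 12\right) = 13 \cdot 7 = 91$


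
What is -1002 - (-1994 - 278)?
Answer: 1270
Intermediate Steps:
-1002 - (-1994 - 278) = -1002 - 1*(-2272) = -1002 + 2272 = 1270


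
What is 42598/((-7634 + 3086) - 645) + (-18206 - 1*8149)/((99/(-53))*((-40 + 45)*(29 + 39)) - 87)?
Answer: 1874464079/66247101 ≈ 28.295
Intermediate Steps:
42598/((-7634 + 3086) - 645) + (-18206 - 1*8149)/((99/(-53))*((-40 + 45)*(29 + 39)) - 87) = 42598/(-4548 - 645) + (-18206 - 8149)/((99*(-1/53))*(5*68) - 87) = 42598/(-5193) - 26355/(-99/53*340 - 87) = 42598*(-1/5193) - 26355/(-33660/53 - 87) = -42598/5193 - 26355/(-38271/53) = -42598/5193 - 26355*(-53/38271) = -42598/5193 + 465605/12757 = 1874464079/66247101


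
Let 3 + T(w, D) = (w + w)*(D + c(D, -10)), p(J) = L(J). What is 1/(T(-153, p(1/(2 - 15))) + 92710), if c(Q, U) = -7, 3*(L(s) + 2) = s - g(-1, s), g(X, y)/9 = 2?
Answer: 13/1264963 ≈ 1.0277e-5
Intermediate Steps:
g(X, y) = 18 (g(X, y) = 9*2 = 18)
L(s) = -8 + s/3 (L(s) = -2 + (s - 1*18)/3 = -2 + (s - 18)/3 = -2 + (-18 + s)/3 = -2 + (-6 + s/3) = -8 + s/3)
p(J) = -8 + J/3
T(w, D) = -3 + 2*w*(-7 + D) (T(w, D) = -3 + (w + w)*(D - 7) = -3 + (2*w)*(-7 + D) = -3 + 2*w*(-7 + D))
1/(T(-153, p(1/(2 - 15))) + 92710) = 1/((-3 - 14*(-153) + 2*(-8 + 1/(3*(2 - 15)))*(-153)) + 92710) = 1/((-3 + 2142 + 2*(-8 + (1/3)/(-13))*(-153)) + 92710) = 1/((-3 + 2142 + 2*(-8 + (1/3)*(-1/13))*(-153)) + 92710) = 1/((-3 + 2142 + 2*(-8 - 1/39)*(-153)) + 92710) = 1/((-3 + 2142 + 2*(-313/39)*(-153)) + 92710) = 1/((-3 + 2142 + 31926/13) + 92710) = 1/(59733/13 + 92710) = 1/(1264963/13) = 13/1264963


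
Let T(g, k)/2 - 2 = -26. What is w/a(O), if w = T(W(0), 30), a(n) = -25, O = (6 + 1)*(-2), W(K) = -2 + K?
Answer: 48/25 ≈ 1.9200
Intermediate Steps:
O = -14 (O = 7*(-2) = -14)
T(g, k) = -48 (T(g, k) = 4 + 2*(-26) = 4 - 52 = -48)
w = -48
w/a(O) = -48/(-25) = -48*(-1/25) = 48/25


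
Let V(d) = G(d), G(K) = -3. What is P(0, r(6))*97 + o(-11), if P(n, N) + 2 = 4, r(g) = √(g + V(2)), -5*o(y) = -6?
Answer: 976/5 ≈ 195.20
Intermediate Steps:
V(d) = -3
o(y) = 6/5 (o(y) = -⅕*(-6) = 6/5)
r(g) = √(-3 + g) (r(g) = √(g - 3) = √(-3 + g))
P(n, N) = 2 (P(n, N) = -2 + 4 = 2)
P(0, r(6))*97 + o(-11) = 2*97 + 6/5 = 194 + 6/5 = 976/5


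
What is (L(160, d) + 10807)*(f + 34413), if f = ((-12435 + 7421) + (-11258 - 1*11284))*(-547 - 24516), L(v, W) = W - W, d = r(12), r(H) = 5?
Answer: 7464075455887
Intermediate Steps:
d = 5
L(v, W) = 0
f = 690636028 (f = (-5014 + (-11258 - 11284))*(-25063) = (-5014 - 22542)*(-25063) = -27556*(-25063) = 690636028)
(L(160, d) + 10807)*(f + 34413) = (0 + 10807)*(690636028 + 34413) = 10807*690670441 = 7464075455887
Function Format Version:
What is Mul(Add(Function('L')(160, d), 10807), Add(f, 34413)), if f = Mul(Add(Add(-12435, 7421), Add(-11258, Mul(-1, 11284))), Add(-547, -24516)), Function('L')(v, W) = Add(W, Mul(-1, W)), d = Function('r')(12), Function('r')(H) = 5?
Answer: 7464075455887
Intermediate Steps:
d = 5
Function('L')(v, W) = 0
f = 690636028 (f = Mul(Add(-5014, Add(-11258, -11284)), -25063) = Mul(Add(-5014, -22542), -25063) = Mul(-27556, -25063) = 690636028)
Mul(Add(Function('L')(160, d), 10807), Add(f, 34413)) = Mul(Add(0, 10807), Add(690636028, 34413)) = Mul(10807, 690670441) = 7464075455887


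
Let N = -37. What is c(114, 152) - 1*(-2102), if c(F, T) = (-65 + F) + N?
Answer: 2114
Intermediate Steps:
c(F, T) = -102 + F (c(F, T) = (-65 + F) - 37 = -102 + F)
c(114, 152) - 1*(-2102) = (-102 + 114) - 1*(-2102) = 12 + 2102 = 2114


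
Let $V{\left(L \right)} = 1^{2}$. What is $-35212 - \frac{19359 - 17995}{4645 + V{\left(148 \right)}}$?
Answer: $- \frac{81798158}{2323} \approx -35212.0$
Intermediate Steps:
$V{\left(L \right)} = 1$
$-35212 - \frac{19359 - 17995}{4645 + V{\left(148 \right)}} = -35212 - \frac{19359 - 17995}{4645 + 1} = -35212 - \frac{1364}{4646} = -35212 - 1364 \cdot \frac{1}{4646} = -35212 - \frac{682}{2323} = - \frac{81798158}{2323}$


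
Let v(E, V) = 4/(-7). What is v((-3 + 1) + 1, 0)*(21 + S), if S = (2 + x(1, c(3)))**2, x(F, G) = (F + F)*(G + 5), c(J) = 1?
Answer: -124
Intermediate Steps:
x(F, G) = 2*F*(5 + G) (x(F, G) = (2*F)*(5 + G) = 2*F*(5 + G))
v(E, V) = -4/7 (v(E, V) = 4*(-1/7) = -4/7)
S = 196 (S = (2 + 2*1*(5 + 1))**2 = (2 + 2*1*6)**2 = (2 + 12)**2 = 14**2 = 196)
v((-3 + 1) + 1, 0)*(21 + S) = -4*(21 + 196)/7 = -4/7*217 = -124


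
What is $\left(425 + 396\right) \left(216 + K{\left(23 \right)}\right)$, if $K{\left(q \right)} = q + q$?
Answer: $215102$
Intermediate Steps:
$K{\left(q \right)} = 2 q$
$\left(425 + 396\right) \left(216 + K{\left(23 \right)}\right) = \left(425 + 396\right) \left(216 + 2 \cdot 23\right) = 821 \left(216 + 46\right) = 821 \cdot 262 = 215102$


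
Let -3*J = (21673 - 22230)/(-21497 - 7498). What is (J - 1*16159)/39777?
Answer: -1405591172/3460002345 ≈ -0.40624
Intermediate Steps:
J = -557/86985 (J = -(21673 - 22230)/(3*(-21497 - 7498)) = -(-557)/(3*(-28995)) = -(-557)*(-1)/(3*28995) = -1/3*557/28995 = -557/86985 ≈ -0.0064034)
(J - 1*16159)/39777 = (-557/86985 - 1*16159)/39777 = (-557/86985 - 16159)*(1/39777) = -1405591172/86985*1/39777 = -1405591172/3460002345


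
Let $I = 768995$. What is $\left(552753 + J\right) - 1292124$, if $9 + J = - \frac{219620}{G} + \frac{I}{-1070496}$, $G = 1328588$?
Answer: $- \frac{262895771568199705}{355562034912} \approx -7.3938 \cdot 10^{5}$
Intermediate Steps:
$J = - \frac{3514253279353}{355562034912}$ ($J = -9 + \left(- \frac{219620}{1328588} + \frac{768995}{-1070496}\right) = -9 + \left(\left(-219620\right) \frac{1}{1328588} + 768995 \left(- \frac{1}{1070496}\right)\right) = -9 - \frac{314194965145}{355562034912} = - \frac{3514253279353}{355562034912} \approx -9.8837$)
$\left(552753 + J\right) - 1292124 = \left(552753 - \frac{3514253279353}{355562034912}\right) - 1292124 = \frac{196534467230433383}{355562034912} - 1292124 = - \frac{262895771568199705}{355562034912}$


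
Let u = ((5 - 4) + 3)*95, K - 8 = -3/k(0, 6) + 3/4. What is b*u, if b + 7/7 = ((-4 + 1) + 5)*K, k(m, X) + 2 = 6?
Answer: 5700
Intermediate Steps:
k(m, X) = 4 (k(m, X) = -2 + 6 = 4)
K = 8 (K = 8 + (-3/4 + 3/4) = 8 + (-3*¼ + 3*(¼)) = 8 + (-¾ + ¾) = 8 + 0 = 8)
u = 380 (u = (1 + 3)*95 = 4*95 = 380)
b = 15 (b = -1 + ((-4 + 1) + 5)*8 = -1 + (-3 + 5)*8 = -1 + 2*8 = -1 + 16 = 15)
b*u = 15*380 = 5700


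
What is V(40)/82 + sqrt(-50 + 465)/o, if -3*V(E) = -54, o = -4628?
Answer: 9/41 - sqrt(415)/4628 ≈ 0.21511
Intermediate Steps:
V(E) = 18 (V(E) = -1/3*(-54) = 18)
V(40)/82 + sqrt(-50 + 465)/o = 18/82 + sqrt(-50 + 465)/(-4628) = 18*(1/82) + sqrt(415)*(-1/4628) = 9/41 - sqrt(415)/4628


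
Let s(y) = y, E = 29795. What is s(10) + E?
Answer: 29805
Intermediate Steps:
s(10) + E = 10 + 29795 = 29805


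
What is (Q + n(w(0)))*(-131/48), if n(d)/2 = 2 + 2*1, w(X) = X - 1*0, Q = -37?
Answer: 3799/48 ≈ 79.146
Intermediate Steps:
w(X) = X (w(X) = X + 0 = X)
n(d) = 8 (n(d) = 2*(2 + 2*1) = 2*(2 + 2) = 2*4 = 8)
(Q + n(w(0)))*(-131/48) = (-37 + 8)*(-131/48) = -(-3799)/48 = -29*(-131/48) = 3799/48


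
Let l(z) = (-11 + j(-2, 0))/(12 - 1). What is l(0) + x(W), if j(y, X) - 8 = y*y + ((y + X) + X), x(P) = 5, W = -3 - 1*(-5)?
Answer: 54/11 ≈ 4.9091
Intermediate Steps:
W = 2 (W = -3 + 5 = 2)
j(y, X) = 8 + y + y² + 2*X (j(y, X) = 8 + (y*y + ((y + X) + X)) = 8 + (y² + ((X + y) + X)) = 8 + (y² + (y + 2*X)) = 8 + (y + y² + 2*X) = 8 + y + y² + 2*X)
l(z) = -1/11 (l(z) = (-11 + (8 - 2 + (-2)² + 2*0))/(12 - 1) = (-11 + (8 - 2 + 4 + 0))/11 = (-11 + 10)*(1/11) = -1*1/11 = -1/11)
l(0) + x(W) = -1/11 + 5 = 54/11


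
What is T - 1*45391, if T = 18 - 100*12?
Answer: -46573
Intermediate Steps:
T = -1182 (T = 18 - 1200 = -1182)
T - 1*45391 = -1182 - 1*45391 = -1182 - 45391 = -46573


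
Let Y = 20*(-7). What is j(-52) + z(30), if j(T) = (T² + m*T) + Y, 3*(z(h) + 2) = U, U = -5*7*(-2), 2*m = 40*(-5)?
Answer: 23356/3 ≈ 7785.3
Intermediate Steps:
m = -100 (m = (40*(-5))/2 = (½)*(-200) = -100)
U = 70 (U = -35*(-2) = 70)
z(h) = 64/3 (z(h) = -2 + (⅓)*70 = -2 + 70/3 = 64/3)
Y = -140
j(T) = -140 + T² - 100*T (j(T) = (T² - 100*T) - 140 = -140 + T² - 100*T)
j(-52) + z(30) = (-140 + (-52)² - 100*(-52)) + 64/3 = (-140 + 2704 + 5200) + 64/3 = 7764 + 64/3 = 23356/3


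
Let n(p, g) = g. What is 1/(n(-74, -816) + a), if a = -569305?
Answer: -1/570121 ≈ -1.7540e-6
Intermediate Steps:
1/(n(-74, -816) + a) = 1/(-816 - 569305) = 1/(-570121) = -1/570121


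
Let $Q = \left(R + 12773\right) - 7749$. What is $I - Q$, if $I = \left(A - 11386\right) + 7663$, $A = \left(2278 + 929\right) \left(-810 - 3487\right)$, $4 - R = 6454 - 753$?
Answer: $-13783529$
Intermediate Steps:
$R = -5697$ ($R = 4 - \left(6454 - 753\right) = 4 - 5701 = -5697$)
$A = -13780479$ ($A = 3207 \left(-4297\right) = -13780479$)
$Q = -673$ ($Q = \left(-5697 + 12773\right) - 7749 = 7076 - 7749 = -673$)
$I = -13784202$ ($I = \left(-13780479 - 11386\right) + 7663 = -13791865 + 7663 = -13784202$)
$I - Q = -13784202 - -673 = -13784202 + 673 = -13783529$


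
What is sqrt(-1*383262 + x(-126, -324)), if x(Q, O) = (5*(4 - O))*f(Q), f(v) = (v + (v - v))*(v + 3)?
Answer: sqrt(25033458) ≈ 5003.3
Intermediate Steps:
f(v) = v*(3 + v) (f(v) = (v + 0)*(3 + v) = v*(3 + v))
x(Q, O) = Q*(3 + Q)*(20 - 5*O) (x(Q, O) = (5*(4 - O))*(Q*(3 + Q)) = (20 - 5*O)*(Q*(3 + Q)) = Q*(3 + Q)*(20 - 5*O))
sqrt(-1*383262 + x(-126, -324)) = sqrt(-1*383262 - 5*(-126)*(-4 - 324)*(3 - 126)) = sqrt(-383262 - 5*(-126)*(-328)*(-123)) = sqrt(-383262 + 25416720) = sqrt(25033458)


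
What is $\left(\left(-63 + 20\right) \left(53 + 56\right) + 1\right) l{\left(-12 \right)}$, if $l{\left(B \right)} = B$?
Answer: $56232$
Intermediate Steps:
$\left(\left(-63 + 20\right) \left(53 + 56\right) + 1\right) l{\left(-12 \right)} = \left(\left(-63 + 20\right) \left(53 + 56\right) + 1\right) \left(-12\right) = \left(\left(-43\right) 109 + 1\right) \left(-12\right) = \left(-4687 + 1\right) \left(-12\right) = \left(-4686\right) \left(-12\right) = 56232$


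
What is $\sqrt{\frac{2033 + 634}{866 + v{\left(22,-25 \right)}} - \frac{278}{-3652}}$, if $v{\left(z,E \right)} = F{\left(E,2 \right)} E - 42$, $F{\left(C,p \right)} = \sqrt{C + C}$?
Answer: $\frac{\sqrt{1826} \sqrt{\frac{4984478 - 17375 i \sqrt{2}}{824 - 125 i \sqrt{2}}}}{1826} \approx 1.7902 + 0.18541 i$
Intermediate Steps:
$F{\left(C,p \right)} = \sqrt{2} \sqrt{C}$ ($F{\left(C,p \right)} = \sqrt{2 C} = \sqrt{2} \sqrt{C}$)
$v{\left(z,E \right)} = -42 + \sqrt{2} E^{\frac{3}{2}}$ ($v{\left(z,E \right)} = \sqrt{2} \sqrt{E} E - 42 = \sqrt{2} E^{\frac{3}{2}} - 42 = -42 + \sqrt{2} E^{\frac{3}{2}}$)
$\sqrt{\frac{2033 + 634}{866 + v{\left(22,-25 \right)}} - \frac{278}{-3652}} = \sqrt{\frac{2033 + 634}{866 - \left(42 - \sqrt{2} \left(-25\right)^{\frac{3}{2}}\right)} - \frac{278}{-3652}} = \sqrt{\frac{2667}{866 - \left(42 - \sqrt{2} \left(- 125 i\right)\right)} - - \frac{139}{1826}} = \sqrt{\frac{2667}{866 - \left(42 + 125 i \sqrt{2}\right)} + \frac{139}{1826}} = \sqrt{\frac{2667}{824 - 125 i \sqrt{2}} + \frac{139}{1826}} = \sqrt{\frac{139}{1826} + \frac{2667}{824 - 125 i \sqrt{2}}}$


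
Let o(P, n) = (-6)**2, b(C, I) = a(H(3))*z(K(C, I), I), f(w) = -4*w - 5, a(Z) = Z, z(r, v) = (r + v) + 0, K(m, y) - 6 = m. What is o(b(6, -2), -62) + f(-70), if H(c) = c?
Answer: 311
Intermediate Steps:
K(m, y) = 6 + m
z(r, v) = r + v
f(w) = -5 - 4*w
b(C, I) = 18 + 3*C + 3*I (b(C, I) = 3*((6 + C) + I) = 3*(6 + C + I) = 18 + 3*C + 3*I)
o(P, n) = 36
o(b(6, -2), -62) + f(-70) = 36 + (-5 - 4*(-70)) = 36 + (-5 + 280) = 36 + 275 = 311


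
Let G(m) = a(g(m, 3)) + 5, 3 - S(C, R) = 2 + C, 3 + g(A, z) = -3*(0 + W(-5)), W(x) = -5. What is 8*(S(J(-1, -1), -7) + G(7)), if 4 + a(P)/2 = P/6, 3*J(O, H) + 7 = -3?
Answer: 128/3 ≈ 42.667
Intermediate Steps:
J(O, H) = -10/3 (J(O, H) = -7/3 + (⅓)*(-3) = -7/3 - 1 = -10/3)
g(A, z) = 12 (g(A, z) = -3 - 3*(0 - 5) = -3 - 3*(-5) = -3 + 15 = 12)
a(P) = -8 + P/3 (a(P) = -8 + 2*(P/6) = -8 + P/3)
S(C, R) = 1 - C (S(C, R) = 3 - (2 + C) = 3 + (-2 - C) = 1 - C)
G(m) = 1 (G(m) = (-8 + (⅓)*12) + 5 = (-8 + 4) + 5 = -4 + 5 = 1)
8*(S(J(-1, -1), -7) + G(7)) = 8*((1 - 1*(-10/3)) + 1) = 8*((1 + 10/3) + 1) = 8*(13/3 + 1) = 8*(16/3) = 128/3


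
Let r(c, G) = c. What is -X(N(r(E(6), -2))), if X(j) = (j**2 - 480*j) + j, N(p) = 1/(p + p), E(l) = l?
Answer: 5747/144 ≈ 39.910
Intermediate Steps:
N(p) = 1/(2*p)
X(j) = j**2 - 479*j
-X(N(r(E(6), -2))) = -(1/2)/6*(-479 + (1/2)/6) = -(1/2)*(1/6)*(-479 + (1/2)*(1/6)) = -(-479 + 1/12)/12 = -(-5747)/(12*12) = -1*(-5747/144) = 5747/144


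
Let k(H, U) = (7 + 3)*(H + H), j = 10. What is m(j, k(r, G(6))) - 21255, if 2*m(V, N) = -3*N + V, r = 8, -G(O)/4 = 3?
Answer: -21490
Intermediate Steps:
G(O) = -12 (G(O) = -4*3 = -12)
k(H, U) = 20*H (k(H, U) = 10*(2*H) = 20*H)
m(V, N) = V/2 - 3*N/2 (m(V, N) = (-3*N + V)/2 = (V - 3*N)/2 = V/2 - 3*N/2)
m(j, k(r, G(6))) - 21255 = ((1/2)*10 - 30*8) - 21255 = (5 - 3/2*160) - 21255 = (5 - 240) - 21255 = -235 - 21255 = -21490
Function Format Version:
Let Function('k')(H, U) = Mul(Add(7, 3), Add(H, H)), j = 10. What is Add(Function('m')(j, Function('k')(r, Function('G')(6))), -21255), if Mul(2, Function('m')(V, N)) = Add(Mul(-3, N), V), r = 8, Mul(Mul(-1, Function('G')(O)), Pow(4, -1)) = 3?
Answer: -21490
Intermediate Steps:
Function('G')(O) = -12 (Function('G')(O) = Mul(-4, 3) = -12)
Function('k')(H, U) = Mul(20, H) (Function('k')(H, U) = Mul(10, Mul(2, H)) = Mul(20, H))
Function('m')(V, N) = Add(Mul(Rational(1, 2), V), Mul(Rational(-3, 2), N)) (Function('m')(V, N) = Mul(Rational(1, 2), Add(Mul(-3, N), V)) = Mul(Rational(1, 2), Add(V, Mul(-3, N))) = Add(Mul(Rational(1, 2), V), Mul(Rational(-3, 2), N)))
Add(Function('m')(j, Function('k')(r, Function('G')(6))), -21255) = Add(Add(Mul(Rational(1, 2), 10), Mul(Rational(-3, 2), Mul(20, 8))), -21255) = Add(Add(5, Mul(Rational(-3, 2), 160)), -21255) = Add(Add(5, -240), -21255) = Add(-235, -21255) = -21490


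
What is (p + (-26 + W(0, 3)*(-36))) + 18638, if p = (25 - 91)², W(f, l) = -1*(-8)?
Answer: 22680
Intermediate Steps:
W(f, l) = 8
p = 4356 (p = (-66)² = 4356)
(p + (-26 + W(0, 3)*(-36))) + 18638 = (4356 + (-26 + 8*(-36))) + 18638 = (4356 + (-26 - 288)) + 18638 = (4356 - 314) + 18638 = 4042 + 18638 = 22680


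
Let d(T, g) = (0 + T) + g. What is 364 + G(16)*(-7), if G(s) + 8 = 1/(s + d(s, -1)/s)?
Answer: 113708/271 ≈ 419.59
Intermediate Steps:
d(T, g) = T + g
G(s) = -8 + 1/(s + (-1 + s)/s) (G(s) = -8 + 1/(s + (s - 1)/s) = -8 + 1/(s + (-1 + s)/s))
364 + G(16)*(-7) = 364 + ((8 - 8*16² - 7*16)/(-1 + 16 + 16²))*(-7) = 364 + ((8 - 8*256 - 112)/(-1 + 16 + 256))*(-7) = 364 + ((8 - 2048 - 112)/271)*(-7) = 364 + ((1/271)*(-2152))*(-7) = 364 - 2152/271*(-7) = 364 + 15064/271 = 113708/271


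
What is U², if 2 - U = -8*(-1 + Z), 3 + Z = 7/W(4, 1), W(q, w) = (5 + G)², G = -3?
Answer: 256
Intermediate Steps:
W(q, w) = 4 (W(q, w) = (5 - 3)² = 2² = 4)
Z = -5/4 (Z = -3 + 7/4 = -5/4 ≈ -1.2500)
U = -16 (U = 2 - (-8)*(-1 - 5/4) = 2 - (-8)*(-9)/4 = 2 - 1*18 = 2 - 18 = -16)
U² = (-16)² = 256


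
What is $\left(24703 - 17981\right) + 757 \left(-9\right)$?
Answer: $-91$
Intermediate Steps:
$\left(24703 - 17981\right) + 757 \left(-9\right) = 6722 - 6813 = -91$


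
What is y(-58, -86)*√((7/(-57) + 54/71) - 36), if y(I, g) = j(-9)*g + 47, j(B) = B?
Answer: 821*I*√579170217/4047 ≈ 4882.2*I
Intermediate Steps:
y(I, g) = 47 - 9*g (y(I, g) = -9*g + 47 = 47 - 9*g)
y(-58, -86)*√((7/(-57) + 54/71) - 36) = (47 - 9*(-86))*√((7/(-57) + 54/71) - 36) = (47 + 774)*√((7*(-1/57) + 54*(1/71)) - 36) = 821*√((-7/57 + 54/71) - 36) = 821*√(2581/4047 - 36) = 821*√(-143111/4047) = 821*(I*√579170217/4047) = 821*I*√579170217/4047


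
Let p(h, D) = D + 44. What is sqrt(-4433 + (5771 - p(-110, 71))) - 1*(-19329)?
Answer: 19329 + sqrt(1223) ≈ 19364.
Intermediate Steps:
p(h, D) = 44 + D
sqrt(-4433 + (5771 - p(-110, 71))) - 1*(-19329) = sqrt(-4433 + (5771 - (44 + 71))) - 1*(-19329) = sqrt(-4433 + (5771 - 1*115)) + 19329 = sqrt(-4433 + (5771 - 115)) + 19329 = sqrt(-4433 + 5656) + 19329 = sqrt(1223) + 19329 = 19329 + sqrt(1223)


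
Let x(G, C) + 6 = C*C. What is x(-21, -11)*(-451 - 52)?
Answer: -57845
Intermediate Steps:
x(G, C) = -6 + C**2 (x(G, C) = -6 + C*C = -6 + C**2)
x(-21, -11)*(-451 - 52) = (-6 + (-11)**2)*(-451 - 52) = (-6 + 121)*(-503) = 115*(-503) = -57845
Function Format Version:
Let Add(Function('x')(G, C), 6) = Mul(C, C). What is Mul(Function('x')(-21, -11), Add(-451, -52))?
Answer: -57845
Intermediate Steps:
Function('x')(G, C) = Add(-6, Pow(C, 2)) (Function('x')(G, C) = Add(-6, Mul(C, C)) = Add(-6, Pow(C, 2)))
Mul(Function('x')(-21, -11), Add(-451, -52)) = Mul(Add(-6, Pow(-11, 2)), Add(-451, -52)) = Mul(Add(-6, 121), -503) = Mul(115, -503) = -57845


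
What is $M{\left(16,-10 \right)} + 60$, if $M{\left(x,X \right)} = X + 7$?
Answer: $57$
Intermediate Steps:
$M{\left(x,X \right)} = 7 + X$
$M{\left(16,-10 \right)} + 60 = \left(7 - 10\right) + 60 = -3 + 60 = 57$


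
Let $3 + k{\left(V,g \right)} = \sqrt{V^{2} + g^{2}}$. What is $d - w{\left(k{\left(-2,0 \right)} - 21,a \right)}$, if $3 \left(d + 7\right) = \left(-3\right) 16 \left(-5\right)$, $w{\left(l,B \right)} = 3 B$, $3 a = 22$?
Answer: $51$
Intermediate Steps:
$a = \frac{22}{3}$ ($a = \frac{1}{3} \cdot 22 = \frac{22}{3} \approx 7.3333$)
$k{\left(V,g \right)} = -3 + \sqrt{V^{2} + g^{2}}$
$d = 73$ ($d = -7 + \frac{\left(-3\right) 16 \left(-5\right)}{3} = -7 + \frac{\left(-48\right) \left(-5\right)}{3} = -7 + \frac{1}{3} \cdot 240 = -7 + 80 = 73$)
$d - w{\left(k{\left(-2,0 \right)} - 21,a \right)} = 73 - 3 \cdot \frac{22}{3} = 73 - 22 = 51$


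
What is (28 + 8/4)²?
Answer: 900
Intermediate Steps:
(28 + 8/4)² = (28 + (¼)*8)² = (28 + 2)² = 30² = 900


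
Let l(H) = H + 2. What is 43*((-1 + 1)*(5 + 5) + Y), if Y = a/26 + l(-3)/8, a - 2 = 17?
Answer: 2709/104 ≈ 26.048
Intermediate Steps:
l(H) = 2 + H
a = 19 (a = 2 + 17 = 19)
Y = 63/104 (Y = 19/26 + (2 - 3)/8 = 19*(1/26) - 1*⅛ = 19/26 - ⅛ = 63/104 ≈ 0.60577)
43*((-1 + 1)*(5 + 5) + Y) = 43*((-1 + 1)*(5 + 5) + 63/104) = 43*(0*10 + 63/104) = 43*(0 + 63/104) = 43*(63/104) = 2709/104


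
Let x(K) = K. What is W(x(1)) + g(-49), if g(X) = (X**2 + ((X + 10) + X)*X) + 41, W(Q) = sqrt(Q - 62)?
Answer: 6754 + I*sqrt(61) ≈ 6754.0 + 7.8102*I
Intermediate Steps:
W(Q) = sqrt(-62 + Q)
g(X) = 41 + X**2 + X*(10 + 2*X) (g(X) = (X**2 + ((10 + X) + X)*X) + 41 = (X**2 + (10 + 2*X)*X) + 41 = (X**2 + X*(10 + 2*X)) + 41 = 41 + X**2 + X*(10 + 2*X))
W(x(1)) + g(-49) = sqrt(-62 + 1) + (41 + 3*(-49)**2 + 10*(-49)) = sqrt(-61) + (41 + 3*2401 - 490) = I*sqrt(61) + (41 + 7203 - 490) = I*sqrt(61) + 6754 = 6754 + I*sqrt(61)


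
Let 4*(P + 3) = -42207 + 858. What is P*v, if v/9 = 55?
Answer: -20473695/4 ≈ -5.1184e+6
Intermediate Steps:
v = 495 (v = 9*55 = 495)
P = -41361/4 (P = -3 + (-42207 + 858)/4 = -3 + (1/4)*(-41349) = -3 - 41349/4 = -41361/4 ≈ -10340.)
P*v = -41361/4*495 = -20473695/4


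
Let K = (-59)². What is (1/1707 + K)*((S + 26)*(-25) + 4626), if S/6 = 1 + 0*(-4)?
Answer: 22734352168/1707 ≈ 1.3318e+7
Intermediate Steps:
S = 6 (S = 6*(1 + 0*(-4)) = 6*(1 + 0) = 6*1 = 6)
K = 3481
(1/1707 + K)*((S + 26)*(-25) + 4626) = (1/1707 + 3481)*((6 + 26)*(-25) + 4626) = (1/1707 + 3481)*(32*(-25) + 4626) = 5942068*(-800 + 4626)/1707 = (5942068/1707)*3826 = 22734352168/1707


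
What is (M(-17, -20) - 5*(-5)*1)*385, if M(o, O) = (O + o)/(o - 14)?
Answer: 312620/31 ≈ 10085.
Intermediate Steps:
M(o, O) = (O + o)/(-14 + o)
(M(-17, -20) - 5*(-5)*1)*385 = ((-20 - 17)/(-14 - 17) - 5*(-5)*1)*385 = (-37/(-31) + 25*1)*385 = (-1/31*(-37) + 25)*385 = (37/31 + 25)*385 = (812/31)*385 = 312620/31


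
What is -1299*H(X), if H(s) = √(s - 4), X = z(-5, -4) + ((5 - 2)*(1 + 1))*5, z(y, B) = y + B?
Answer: -1299*√17 ≈ -5355.9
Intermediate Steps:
z(y, B) = B + y
X = 21 (X = (-4 - 5) + ((5 - 2)*(1 + 1))*5 = -9 + (3*2)*5 = -9 + 6*5 = -9 + 30 = 21)
H(s) = √(-4 + s)
-1299*H(X) = -1299*√(-4 + 21) = -1299*√17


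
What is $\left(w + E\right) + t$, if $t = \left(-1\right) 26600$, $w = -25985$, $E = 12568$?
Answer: $-40017$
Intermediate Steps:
$t = -26600$
$\left(w + E\right) + t = \left(-25985 + 12568\right) - 26600 = -13417 - 26600 = -40017$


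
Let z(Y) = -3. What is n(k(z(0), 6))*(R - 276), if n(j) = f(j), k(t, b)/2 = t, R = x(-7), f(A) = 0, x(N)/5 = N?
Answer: 0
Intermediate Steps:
x(N) = 5*N
R = -35 (R = 5*(-7) = -35)
k(t, b) = 2*t
n(j) = 0
n(k(z(0), 6))*(R - 276) = 0*(-35 - 276) = 0*(-311) = 0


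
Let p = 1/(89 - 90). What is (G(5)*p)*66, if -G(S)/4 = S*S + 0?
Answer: 6600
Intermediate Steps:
G(S) = -4*S**2 (G(S) = -4*(S*S + 0) = -4*(S**2 + 0) = -4*S**2)
p = -1 (p = 1/(-1) = -1)
(G(5)*p)*66 = (-4*5**2*(-1))*66 = (-4*25*(-1))*66 = -100*(-1)*66 = 100*66 = 6600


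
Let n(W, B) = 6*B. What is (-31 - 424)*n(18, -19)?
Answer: 51870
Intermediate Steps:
(-31 - 424)*n(18, -19) = (-31 - 424)*(6*(-19)) = -455*(-114) = 51870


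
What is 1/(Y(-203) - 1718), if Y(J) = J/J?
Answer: -1/1717 ≈ -0.00058241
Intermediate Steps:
Y(J) = 1
1/(Y(-203) - 1718) = 1/(1 - 1718) = 1/(-1717) = -1/1717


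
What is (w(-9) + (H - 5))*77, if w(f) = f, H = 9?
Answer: -385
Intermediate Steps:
(w(-9) + (H - 5))*77 = (-9 + (9 - 5))*77 = (-9 + 4)*77 = -5*77 = -385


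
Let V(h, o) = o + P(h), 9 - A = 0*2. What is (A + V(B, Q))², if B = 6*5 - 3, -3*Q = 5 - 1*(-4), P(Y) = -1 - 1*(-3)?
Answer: 64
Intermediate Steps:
P(Y) = 2 (P(Y) = -1 + 3 = 2)
A = 9 (A = 9 - 0*2 = 9 - 1*0 = 9 + 0 = 9)
Q = -3 (Q = -(5 - 1*(-4))/3 = -(5 + 4)/3 = -⅓*9 = -3)
B = 27 (B = 30 - 3 = 27)
V(h, o) = 2 + o (V(h, o) = o + 2 = 2 + o)
(A + V(B, Q))² = (9 + (2 - 3))² = (9 - 1)² = 8² = 64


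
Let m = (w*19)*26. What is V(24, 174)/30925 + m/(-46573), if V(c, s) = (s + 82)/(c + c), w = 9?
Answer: -411732482/4320810075 ≈ -0.095291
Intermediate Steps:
m = 4446 (m = (9*19)*26 = 171*26 = 4446)
V(c, s) = (82 + s)/(2*c) (V(c, s) = (82 + s)/((2*c)) = (82 + s)*(1/(2*c)) = (82 + s)/(2*c))
V(24, 174)/30925 + m/(-46573) = ((1/2)*(82 + 174)/24)/30925 + 4446/(-46573) = ((1/2)*(1/24)*256)*(1/30925) + 4446*(-1/46573) = (16/3)*(1/30925) - 4446/46573 = 16/92775 - 4446/46573 = -411732482/4320810075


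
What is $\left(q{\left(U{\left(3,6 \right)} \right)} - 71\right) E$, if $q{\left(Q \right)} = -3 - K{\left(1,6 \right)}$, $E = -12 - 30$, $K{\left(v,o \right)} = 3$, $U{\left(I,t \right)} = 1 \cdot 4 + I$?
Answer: $3234$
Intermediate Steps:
$U{\left(I,t \right)} = 4 + I$
$E = -42$ ($E = -12 - 30 = -42$)
$q{\left(Q \right)} = -6$ ($q{\left(Q \right)} = -3 - 3 = -6$)
$\left(q{\left(U{\left(3,6 \right)} \right)} - 71\right) E = \left(-6 - 71\right) \left(-42\right) = \left(-77\right) \left(-42\right) = 3234$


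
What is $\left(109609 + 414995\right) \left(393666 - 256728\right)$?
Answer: $71838222552$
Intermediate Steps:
$\left(109609 + 414995\right) \left(393666 - 256728\right) = 524604 \cdot 136938 = 71838222552$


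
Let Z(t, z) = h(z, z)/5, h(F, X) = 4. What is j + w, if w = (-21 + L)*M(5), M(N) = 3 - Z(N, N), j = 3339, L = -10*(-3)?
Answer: 16794/5 ≈ 3358.8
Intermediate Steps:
L = 30
Z(t, z) = 4/5
M(N) = 11/5 (M(N) = 3 - 1*4/5 = 3 - 4/5 = 11/5)
w = 99/5 (w = (-21 + 30)*(11/5) = 9*(11/5) = 99/5 ≈ 19.800)
j + w = 3339 + 99/5 = 16794/5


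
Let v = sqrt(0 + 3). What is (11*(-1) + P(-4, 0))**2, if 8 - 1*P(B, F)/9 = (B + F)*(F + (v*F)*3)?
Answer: 3721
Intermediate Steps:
v = sqrt(3) ≈ 1.7320
P(B, F) = 72 - 9*(B + F)*(F + 3*F*sqrt(3)) (P(B, F) = 72 - 9*(B + F)*(F + (sqrt(3)*F)*3) = 72 - 9*(B + F)*(F + (F*sqrt(3))*3) = 72 - 9*(B + F)*(F + 3*F*sqrt(3)))
(11*(-1) + P(-4, 0))**2 = (11*(-1) + (72 - 9*0**2 - 27*sqrt(3)*0**2 - 9*(-4)*0 - 27*(-4)*0*sqrt(3)))**2 = (-11 + (72 - 9*0 - 27*sqrt(3)*0 + 0 + 0))**2 = (-11 + (72 + 0 + 0 + 0 + 0))**2 = (-11 + 72)**2 = 61**2 = 3721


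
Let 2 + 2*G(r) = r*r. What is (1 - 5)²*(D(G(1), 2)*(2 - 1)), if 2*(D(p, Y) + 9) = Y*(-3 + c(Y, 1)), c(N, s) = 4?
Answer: -128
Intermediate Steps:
G(r) = -1 + r²/2 (G(r) = -1 + (r*r)/2 = -1 + r²/2)
D(p, Y) = -9 + Y/2 (D(p, Y) = -9 + (Y*(-3 + 4))/2 = -9 + (Y*1)/2 = -9 + Y/2)
(1 - 5)²*(D(G(1), 2)*(2 - 1)) = (1 - 5)²*((-9 + (½)*2)*(2 - 1)) = (-4)²*((-9 + 1)*1) = 16*(-8*1) = 16*(-8) = -128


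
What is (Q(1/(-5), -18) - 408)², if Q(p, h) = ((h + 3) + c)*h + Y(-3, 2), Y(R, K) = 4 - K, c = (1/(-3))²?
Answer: 19044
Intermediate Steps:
c = ⅑ (c = (-⅓)² = ⅑ ≈ 0.11111)
Q(p, h) = 2 + h*(28/9 + h) (Q(p, h) = ((h + 3) + ⅑)*h + (4 - 1*2) = ((3 + h) + ⅑)*h + (4 - 2) = (28/9 + h)*h + 2 = h*(28/9 + h) + 2 = 2 + h*(28/9 + h))
(Q(1/(-5), -18) - 408)² = ((2 + (-18)² + (28/9)*(-18)) - 408)² = ((2 + 324 - 56) - 408)² = (270 - 408)² = (-138)² = 19044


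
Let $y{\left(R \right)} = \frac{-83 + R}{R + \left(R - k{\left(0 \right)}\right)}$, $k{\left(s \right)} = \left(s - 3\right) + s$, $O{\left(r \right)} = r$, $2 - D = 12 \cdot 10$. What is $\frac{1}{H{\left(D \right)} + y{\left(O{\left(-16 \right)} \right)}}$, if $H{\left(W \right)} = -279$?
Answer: $- \frac{29}{7992} \approx -0.0036286$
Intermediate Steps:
$D = -118$ ($D = 2 - 12 \cdot 10 = 2 - 120 = -118$)
$k{\left(s \right)} = -3 + 2 s$ ($k{\left(s \right)} = \left(-3 + s\right) + s = -3 + 2 s$)
$y{\left(R \right)} = \frac{-83 + R}{3 + 2 R}$ ($y{\left(R \right)} = \frac{-83 + R}{R - \left(-3 + 0 - R\right)} = \frac{-83 + R}{R + \left(R - \left(-3 + 0\right)\right)} = \frac{-83 + R}{R + \left(R - -3\right)} = \frac{-83 + R}{R + \left(R + 3\right)} = \frac{-83 + R}{R + \left(3 + R\right)} = \frac{-83 + R}{3 + 2 R}$)
$\frac{1}{H{\left(D \right)} + y{\left(O{\left(-16 \right)} \right)}} = \frac{1}{-279 + \frac{-83 - 16}{3 + 2 \left(-16\right)}} = \frac{1}{-279 + \frac{1}{3 - 32} \left(-99\right)} = \frac{1}{-279 + \frac{1}{-29} \left(-99\right)} = \frac{1}{-279 - - \frac{99}{29}} = \frac{1}{-279 + \frac{99}{29}} = \frac{1}{- \frac{7992}{29}} = - \frac{29}{7992}$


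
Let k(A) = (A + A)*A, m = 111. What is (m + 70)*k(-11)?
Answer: 43802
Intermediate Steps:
k(A) = 2*A² (k(A) = (2*A)*A = 2*A²)
(m + 70)*k(-11) = (111 + 70)*(2*(-11)²) = 181*(2*121) = 181*242 = 43802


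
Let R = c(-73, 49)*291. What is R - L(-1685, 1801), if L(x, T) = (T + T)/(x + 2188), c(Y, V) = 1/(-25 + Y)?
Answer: -499369/49294 ≈ -10.130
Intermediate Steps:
R = -291/98 (R = 291/(-25 - 73) = 291/(-98) = -1/98*291 = -291/98 ≈ -2.9694)
L(x, T) = 2*T/(2188 + x) (L(x, T) = (2*T)/(2188 + x) = 2*T/(2188 + x))
R - L(-1685, 1801) = -291/98 - 2*1801/(2188 - 1685) = -291/98 - 2*1801/503 = -291/98 - 1*3602/503 = -291/98 - 3602/503 = -499369/49294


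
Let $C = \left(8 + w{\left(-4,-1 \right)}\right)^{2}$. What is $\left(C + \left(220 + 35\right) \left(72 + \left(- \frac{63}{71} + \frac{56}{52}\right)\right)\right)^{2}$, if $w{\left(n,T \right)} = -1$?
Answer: $\frac{290229793521424}{851929} \approx 3.4067 \cdot 10^{8}$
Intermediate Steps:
$C = 49$ ($C = \left(8 - 1\right)^{2} = 7^{2} = 49$)
$\left(C + \left(220 + 35\right) \left(72 + \left(- \frac{63}{71} + \frac{56}{52}\right)\right)\right)^{2} = \left(49 + \left(220 + 35\right) \left(72 + \left(- \frac{63}{71} + \frac{56}{52}\right)\right)\right)^{2} = \left(49 + 255 \left(72 + \left(\left(-63\right) \frac{1}{71} + 56 \cdot \frac{1}{52}\right)\right)\right)^{2} = \left(49 + 255 \left(72 + \left(- \frac{63}{71} + \frac{14}{13}\right)\right)\right)^{2} = \left(49 + 255 \left(72 + \frac{175}{923}\right)\right)^{2} = \left(49 + 255 \cdot \frac{66631}{923}\right)^{2} = \left(49 + \frac{16990905}{923}\right)^{2} = \left(\frac{17036132}{923}\right)^{2} = \frac{290229793521424}{851929}$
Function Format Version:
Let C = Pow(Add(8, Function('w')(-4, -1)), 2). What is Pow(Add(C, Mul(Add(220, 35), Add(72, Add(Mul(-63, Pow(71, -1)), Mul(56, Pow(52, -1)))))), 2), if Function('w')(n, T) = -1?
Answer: Rational(290229793521424, 851929) ≈ 3.4067e+8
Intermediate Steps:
C = 49 (C = Pow(Add(8, -1), 2) = Pow(7, 2) = 49)
Pow(Add(C, Mul(Add(220, 35), Add(72, Add(Mul(-63, Pow(71, -1)), Mul(56, Pow(52, -1)))))), 2) = Pow(Add(49, Mul(Add(220, 35), Add(72, Add(Mul(-63, Pow(71, -1)), Mul(56, Pow(52, -1)))))), 2) = Pow(Add(49, Mul(255, Add(72, Add(Mul(-63, Rational(1, 71)), Mul(56, Rational(1, 52)))))), 2) = Pow(Add(49, Mul(255, Add(72, Add(Rational(-63, 71), Rational(14, 13))))), 2) = Pow(Add(49, Mul(255, Add(72, Rational(175, 923)))), 2) = Pow(Add(49, Mul(255, Rational(66631, 923))), 2) = Pow(Add(49, Rational(16990905, 923)), 2) = Pow(Rational(17036132, 923), 2) = Rational(290229793521424, 851929)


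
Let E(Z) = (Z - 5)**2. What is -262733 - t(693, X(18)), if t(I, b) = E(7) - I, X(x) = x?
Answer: -262044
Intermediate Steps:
E(Z) = (-5 + Z)**2
t(I, b) = 4 - I (t(I, b) = (-5 + 7)**2 - I = 2**2 - I = 4 - I)
-262733 - t(693, X(18)) = -262733 - (4 - 1*693) = -262733 - (4 - 693) = -262733 - 1*(-689) = -262733 + 689 = -262044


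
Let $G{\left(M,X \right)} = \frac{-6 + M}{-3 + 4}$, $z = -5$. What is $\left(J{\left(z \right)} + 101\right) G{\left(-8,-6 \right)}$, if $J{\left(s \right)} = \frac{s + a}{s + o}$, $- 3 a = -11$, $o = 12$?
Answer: $- \frac{4234}{3} \approx -1411.3$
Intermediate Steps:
$a = \frac{11}{3}$ ($a = \left(- \frac{1}{3}\right) \left(-11\right) = \frac{11}{3} \approx 3.6667$)
$J{\left(s \right)} = \frac{\frac{11}{3} + s}{12 + s}$ ($J{\left(s \right)} = \frac{s + \frac{11}{3}}{s + 12} = \frac{\frac{11}{3} + s}{12 + s}$)
$G{\left(M,X \right)} = -6 + M$ ($G{\left(M,X \right)} = \frac{-6 + M}{1} = \left(-6 + M\right) 1 = -6 + M$)
$\left(J{\left(z \right)} + 101\right) G{\left(-8,-6 \right)} = \left(\frac{\frac{11}{3} - 5}{12 - 5} + 101\right) \left(-6 - 8\right) = \left(\frac{1}{7} \left(- \frac{4}{3}\right) + 101\right) \left(-14\right) = \left(- \frac{4}{21} + 101\right) \left(-14\right) = \frac{2117}{21} \left(-14\right) = - \frac{4234}{3}$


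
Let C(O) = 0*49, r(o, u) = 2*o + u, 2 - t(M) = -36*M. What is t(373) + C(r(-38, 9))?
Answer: 13430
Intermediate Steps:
t(M) = 2 + 36*M (t(M) = 2 - (-36)*M = 2 + 36*M)
r(o, u) = u + 2*o
C(O) = 0
t(373) + C(r(-38, 9)) = (2 + 36*373) + 0 = (2 + 13428) + 0 = 13430 + 0 = 13430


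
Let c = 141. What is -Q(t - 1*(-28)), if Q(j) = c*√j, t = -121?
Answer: -141*I*√93 ≈ -1359.8*I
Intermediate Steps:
Q(j) = 141*√j
-Q(t - 1*(-28)) = -141*√(-121 - 1*(-28)) = -141*√(-121 + 28) = -141*√(-93) = -141*I*√93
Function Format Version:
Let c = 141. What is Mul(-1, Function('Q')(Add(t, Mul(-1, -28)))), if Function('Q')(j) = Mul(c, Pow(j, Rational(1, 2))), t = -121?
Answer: Mul(-141, I, Pow(93, Rational(1, 2))) ≈ Mul(-1359.8, I)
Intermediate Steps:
Function('Q')(j) = Mul(141, Pow(j, Rational(1, 2)))
Mul(-1, Function('Q')(Add(t, Mul(-1, -28)))) = Mul(-1, Mul(141, Pow(Add(-121, Mul(-1, -28)), Rational(1, 2)))) = Mul(-1, Mul(141, Pow(Add(-121, 28), Rational(1, 2)))) = Mul(-1, Mul(141, Pow(-93, Rational(1, 2)))) = Mul(-1, Mul(141, Mul(I, Pow(93, Rational(1, 2))))) = Mul(-1, Mul(141, I, Pow(93, Rational(1, 2)))) = Mul(-141, I, Pow(93, Rational(1, 2)))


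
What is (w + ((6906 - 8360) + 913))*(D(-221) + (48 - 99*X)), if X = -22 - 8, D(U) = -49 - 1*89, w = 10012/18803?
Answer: -29267743680/18803 ≈ -1.5565e+6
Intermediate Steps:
w = 10012/18803 (w = 10012*(1/18803) = 10012/18803 ≈ 0.53247)
D(U) = -138 (D(U) = -49 - 89 = -138)
X = -30
(w + ((6906 - 8360) + 913))*(D(-221) + (48 - 99*X)) = (10012/18803 + ((6906 - 8360) + 913))*(-138 + (48 - 99*(-30))) = (10012/18803 + (-1454 + 913))*(-138 + (48 + 2970)) = (10012/18803 - 541)*(-138 + 3018) = -10162411/18803*2880 = -29267743680/18803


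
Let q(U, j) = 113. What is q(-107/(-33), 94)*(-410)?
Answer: -46330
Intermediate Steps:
q(-107/(-33), 94)*(-410) = 113*(-410) = -46330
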